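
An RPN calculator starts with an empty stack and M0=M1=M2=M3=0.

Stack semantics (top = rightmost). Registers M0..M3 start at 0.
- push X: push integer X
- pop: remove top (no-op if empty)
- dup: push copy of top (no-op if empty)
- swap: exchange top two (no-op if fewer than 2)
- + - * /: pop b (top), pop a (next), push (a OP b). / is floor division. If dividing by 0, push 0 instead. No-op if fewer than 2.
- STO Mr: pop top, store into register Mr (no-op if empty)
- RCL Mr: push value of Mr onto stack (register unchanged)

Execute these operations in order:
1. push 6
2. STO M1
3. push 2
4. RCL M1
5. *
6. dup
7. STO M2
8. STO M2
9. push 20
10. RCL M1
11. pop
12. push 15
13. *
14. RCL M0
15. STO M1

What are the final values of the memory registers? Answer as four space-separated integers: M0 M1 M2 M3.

After op 1 (push 6): stack=[6] mem=[0,0,0,0]
After op 2 (STO M1): stack=[empty] mem=[0,6,0,0]
After op 3 (push 2): stack=[2] mem=[0,6,0,0]
After op 4 (RCL M1): stack=[2,6] mem=[0,6,0,0]
After op 5 (*): stack=[12] mem=[0,6,0,0]
After op 6 (dup): stack=[12,12] mem=[0,6,0,0]
After op 7 (STO M2): stack=[12] mem=[0,6,12,0]
After op 8 (STO M2): stack=[empty] mem=[0,6,12,0]
After op 9 (push 20): stack=[20] mem=[0,6,12,0]
After op 10 (RCL M1): stack=[20,6] mem=[0,6,12,0]
After op 11 (pop): stack=[20] mem=[0,6,12,0]
After op 12 (push 15): stack=[20,15] mem=[0,6,12,0]
After op 13 (*): stack=[300] mem=[0,6,12,0]
After op 14 (RCL M0): stack=[300,0] mem=[0,6,12,0]
After op 15 (STO M1): stack=[300] mem=[0,0,12,0]

Answer: 0 0 12 0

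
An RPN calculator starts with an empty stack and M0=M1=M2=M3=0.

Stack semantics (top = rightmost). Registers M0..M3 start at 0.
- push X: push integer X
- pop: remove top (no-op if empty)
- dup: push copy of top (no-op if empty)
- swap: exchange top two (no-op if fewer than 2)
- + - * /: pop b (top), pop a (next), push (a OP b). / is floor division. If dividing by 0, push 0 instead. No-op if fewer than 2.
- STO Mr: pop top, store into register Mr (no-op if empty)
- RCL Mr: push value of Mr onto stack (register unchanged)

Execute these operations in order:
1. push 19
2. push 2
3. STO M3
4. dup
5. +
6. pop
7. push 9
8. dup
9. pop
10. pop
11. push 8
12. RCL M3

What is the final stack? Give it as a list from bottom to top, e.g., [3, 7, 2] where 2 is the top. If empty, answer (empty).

After op 1 (push 19): stack=[19] mem=[0,0,0,0]
After op 2 (push 2): stack=[19,2] mem=[0,0,0,0]
After op 3 (STO M3): stack=[19] mem=[0,0,0,2]
After op 4 (dup): stack=[19,19] mem=[0,0,0,2]
After op 5 (+): stack=[38] mem=[0,0,0,2]
After op 6 (pop): stack=[empty] mem=[0,0,0,2]
After op 7 (push 9): stack=[9] mem=[0,0,0,2]
After op 8 (dup): stack=[9,9] mem=[0,0,0,2]
After op 9 (pop): stack=[9] mem=[0,0,0,2]
After op 10 (pop): stack=[empty] mem=[0,0,0,2]
After op 11 (push 8): stack=[8] mem=[0,0,0,2]
After op 12 (RCL M3): stack=[8,2] mem=[0,0,0,2]

Answer: [8, 2]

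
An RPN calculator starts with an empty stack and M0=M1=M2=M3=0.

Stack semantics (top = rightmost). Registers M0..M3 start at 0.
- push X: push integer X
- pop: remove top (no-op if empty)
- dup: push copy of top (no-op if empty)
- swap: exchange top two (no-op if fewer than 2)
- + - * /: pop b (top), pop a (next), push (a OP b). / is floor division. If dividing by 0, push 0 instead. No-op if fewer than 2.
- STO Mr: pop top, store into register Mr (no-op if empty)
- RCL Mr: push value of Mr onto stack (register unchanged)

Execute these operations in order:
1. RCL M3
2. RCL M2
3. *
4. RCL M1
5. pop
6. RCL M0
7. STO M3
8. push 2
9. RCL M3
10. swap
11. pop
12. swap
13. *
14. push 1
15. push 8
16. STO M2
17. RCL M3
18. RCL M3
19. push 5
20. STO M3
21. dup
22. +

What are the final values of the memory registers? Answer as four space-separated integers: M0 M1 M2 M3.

After op 1 (RCL M3): stack=[0] mem=[0,0,0,0]
After op 2 (RCL M2): stack=[0,0] mem=[0,0,0,0]
After op 3 (*): stack=[0] mem=[0,0,0,0]
After op 4 (RCL M1): stack=[0,0] mem=[0,0,0,0]
After op 5 (pop): stack=[0] mem=[0,0,0,0]
After op 6 (RCL M0): stack=[0,0] mem=[0,0,0,0]
After op 7 (STO M3): stack=[0] mem=[0,0,0,0]
After op 8 (push 2): stack=[0,2] mem=[0,0,0,0]
After op 9 (RCL M3): stack=[0,2,0] mem=[0,0,0,0]
After op 10 (swap): stack=[0,0,2] mem=[0,0,0,0]
After op 11 (pop): stack=[0,0] mem=[0,0,0,0]
After op 12 (swap): stack=[0,0] mem=[0,0,0,0]
After op 13 (*): stack=[0] mem=[0,0,0,0]
After op 14 (push 1): stack=[0,1] mem=[0,0,0,0]
After op 15 (push 8): stack=[0,1,8] mem=[0,0,0,0]
After op 16 (STO M2): stack=[0,1] mem=[0,0,8,0]
After op 17 (RCL M3): stack=[0,1,0] mem=[0,0,8,0]
After op 18 (RCL M3): stack=[0,1,0,0] mem=[0,0,8,0]
After op 19 (push 5): stack=[0,1,0,0,5] mem=[0,0,8,0]
After op 20 (STO M3): stack=[0,1,0,0] mem=[0,0,8,5]
After op 21 (dup): stack=[0,1,0,0,0] mem=[0,0,8,5]
After op 22 (+): stack=[0,1,0,0] mem=[0,0,8,5]

Answer: 0 0 8 5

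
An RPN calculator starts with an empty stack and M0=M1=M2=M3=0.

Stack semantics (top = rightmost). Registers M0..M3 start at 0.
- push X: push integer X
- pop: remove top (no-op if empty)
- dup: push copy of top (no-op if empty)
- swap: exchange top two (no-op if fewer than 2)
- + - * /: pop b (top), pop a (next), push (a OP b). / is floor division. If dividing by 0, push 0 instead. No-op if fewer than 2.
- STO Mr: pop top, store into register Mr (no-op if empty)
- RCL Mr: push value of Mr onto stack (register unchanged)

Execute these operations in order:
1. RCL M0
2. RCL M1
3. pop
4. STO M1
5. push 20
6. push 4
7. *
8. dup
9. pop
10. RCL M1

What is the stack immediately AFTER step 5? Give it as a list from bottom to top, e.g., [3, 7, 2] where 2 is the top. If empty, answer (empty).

After op 1 (RCL M0): stack=[0] mem=[0,0,0,0]
After op 2 (RCL M1): stack=[0,0] mem=[0,0,0,0]
After op 3 (pop): stack=[0] mem=[0,0,0,0]
After op 4 (STO M1): stack=[empty] mem=[0,0,0,0]
After op 5 (push 20): stack=[20] mem=[0,0,0,0]

[20]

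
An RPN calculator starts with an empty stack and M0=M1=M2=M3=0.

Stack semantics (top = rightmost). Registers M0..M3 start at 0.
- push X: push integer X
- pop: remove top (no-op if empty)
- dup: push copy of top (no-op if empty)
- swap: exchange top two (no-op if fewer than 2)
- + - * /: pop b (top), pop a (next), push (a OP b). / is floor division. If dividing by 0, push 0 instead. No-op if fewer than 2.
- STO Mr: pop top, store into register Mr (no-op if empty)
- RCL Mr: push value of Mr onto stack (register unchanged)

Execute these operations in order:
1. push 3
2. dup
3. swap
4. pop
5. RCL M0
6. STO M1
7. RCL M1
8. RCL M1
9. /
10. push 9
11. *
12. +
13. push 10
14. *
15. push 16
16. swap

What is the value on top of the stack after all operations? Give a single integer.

After op 1 (push 3): stack=[3] mem=[0,0,0,0]
After op 2 (dup): stack=[3,3] mem=[0,0,0,0]
After op 3 (swap): stack=[3,3] mem=[0,0,0,0]
After op 4 (pop): stack=[3] mem=[0,0,0,0]
After op 5 (RCL M0): stack=[3,0] mem=[0,0,0,0]
After op 6 (STO M1): stack=[3] mem=[0,0,0,0]
After op 7 (RCL M1): stack=[3,0] mem=[0,0,0,0]
After op 8 (RCL M1): stack=[3,0,0] mem=[0,0,0,0]
After op 9 (/): stack=[3,0] mem=[0,0,0,0]
After op 10 (push 9): stack=[3,0,9] mem=[0,0,0,0]
After op 11 (*): stack=[3,0] mem=[0,0,0,0]
After op 12 (+): stack=[3] mem=[0,0,0,0]
After op 13 (push 10): stack=[3,10] mem=[0,0,0,0]
After op 14 (*): stack=[30] mem=[0,0,0,0]
After op 15 (push 16): stack=[30,16] mem=[0,0,0,0]
After op 16 (swap): stack=[16,30] mem=[0,0,0,0]

Answer: 30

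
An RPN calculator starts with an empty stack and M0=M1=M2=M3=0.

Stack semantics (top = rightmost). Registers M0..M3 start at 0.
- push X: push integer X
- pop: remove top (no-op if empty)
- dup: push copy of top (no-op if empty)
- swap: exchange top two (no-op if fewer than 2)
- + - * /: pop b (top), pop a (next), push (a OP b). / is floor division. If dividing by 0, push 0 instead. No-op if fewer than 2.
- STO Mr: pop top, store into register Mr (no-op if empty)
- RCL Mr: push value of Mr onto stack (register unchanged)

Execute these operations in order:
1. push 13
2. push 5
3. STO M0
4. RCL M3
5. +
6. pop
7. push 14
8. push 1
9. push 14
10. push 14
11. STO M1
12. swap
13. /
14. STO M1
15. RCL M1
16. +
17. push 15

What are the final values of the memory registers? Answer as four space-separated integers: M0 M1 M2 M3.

Answer: 5 14 0 0

Derivation:
After op 1 (push 13): stack=[13] mem=[0,0,0,0]
After op 2 (push 5): stack=[13,5] mem=[0,0,0,0]
After op 3 (STO M0): stack=[13] mem=[5,0,0,0]
After op 4 (RCL M3): stack=[13,0] mem=[5,0,0,0]
After op 5 (+): stack=[13] mem=[5,0,0,0]
After op 6 (pop): stack=[empty] mem=[5,0,0,0]
After op 7 (push 14): stack=[14] mem=[5,0,0,0]
After op 8 (push 1): stack=[14,1] mem=[5,0,0,0]
After op 9 (push 14): stack=[14,1,14] mem=[5,0,0,0]
After op 10 (push 14): stack=[14,1,14,14] mem=[5,0,0,0]
After op 11 (STO M1): stack=[14,1,14] mem=[5,14,0,0]
After op 12 (swap): stack=[14,14,1] mem=[5,14,0,0]
After op 13 (/): stack=[14,14] mem=[5,14,0,0]
After op 14 (STO M1): stack=[14] mem=[5,14,0,0]
After op 15 (RCL M1): stack=[14,14] mem=[5,14,0,0]
After op 16 (+): stack=[28] mem=[5,14,0,0]
After op 17 (push 15): stack=[28,15] mem=[5,14,0,0]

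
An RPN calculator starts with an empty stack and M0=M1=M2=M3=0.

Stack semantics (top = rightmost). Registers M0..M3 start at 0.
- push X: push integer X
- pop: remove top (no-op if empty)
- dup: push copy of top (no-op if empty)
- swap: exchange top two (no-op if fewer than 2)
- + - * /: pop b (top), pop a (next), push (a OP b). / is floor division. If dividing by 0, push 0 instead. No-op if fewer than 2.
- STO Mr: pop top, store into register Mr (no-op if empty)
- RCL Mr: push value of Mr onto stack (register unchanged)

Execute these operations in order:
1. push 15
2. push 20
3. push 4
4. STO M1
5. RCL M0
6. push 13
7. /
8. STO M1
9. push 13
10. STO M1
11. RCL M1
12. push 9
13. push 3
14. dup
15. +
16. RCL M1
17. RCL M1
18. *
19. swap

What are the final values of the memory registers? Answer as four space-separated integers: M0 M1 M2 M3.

Answer: 0 13 0 0

Derivation:
After op 1 (push 15): stack=[15] mem=[0,0,0,0]
After op 2 (push 20): stack=[15,20] mem=[0,0,0,0]
After op 3 (push 4): stack=[15,20,4] mem=[0,0,0,0]
After op 4 (STO M1): stack=[15,20] mem=[0,4,0,0]
After op 5 (RCL M0): stack=[15,20,0] mem=[0,4,0,0]
After op 6 (push 13): stack=[15,20,0,13] mem=[0,4,0,0]
After op 7 (/): stack=[15,20,0] mem=[0,4,0,0]
After op 8 (STO M1): stack=[15,20] mem=[0,0,0,0]
After op 9 (push 13): stack=[15,20,13] mem=[0,0,0,0]
After op 10 (STO M1): stack=[15,20] mem=[0,13,0,0]
After op 11 (RCL M1): stack=[15,20,13] mem=[0,13,0,0]
After op 12 (push 9): stack=[15,20,13,9] mem=[0,13,0,0]
After op 13 (push 3): stack=[15,20,13,9,3] mem=[0,13,0,0]
After op 14 (dup): stack=[15,20,13,9,3,3] mem=[0,13,0,0]
After op 15 (+): stack=[15,20,13,9,6] mem=[0,13,0,0]
After op 16 (RCL M1): stack=[15,20,13,9,6,13] mem=[0,13,0,0]
After op 17 (RCL M1): stack=[15,20,13,9,6,13,13] mem=[0,13,0,0]
After op 18 (*): stack=[15,20,13,9,6,169] mem=[0,13,0,0]
After op 19 (swap): stack=[15,20,13,9,169,6] mem=[0,13,0,0]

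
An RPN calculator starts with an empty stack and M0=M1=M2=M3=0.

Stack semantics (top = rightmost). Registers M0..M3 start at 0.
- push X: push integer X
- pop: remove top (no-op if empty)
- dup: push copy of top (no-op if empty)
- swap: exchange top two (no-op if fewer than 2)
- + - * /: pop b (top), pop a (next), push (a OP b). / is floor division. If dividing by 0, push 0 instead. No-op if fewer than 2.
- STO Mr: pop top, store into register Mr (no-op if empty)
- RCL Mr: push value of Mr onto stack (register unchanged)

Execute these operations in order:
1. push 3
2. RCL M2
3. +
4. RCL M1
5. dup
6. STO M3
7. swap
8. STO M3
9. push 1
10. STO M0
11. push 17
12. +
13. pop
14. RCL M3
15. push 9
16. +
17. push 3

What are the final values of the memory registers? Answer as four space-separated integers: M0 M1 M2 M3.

Answer: 1 0 0 3

Derivation:
After op 1 (push 3): stack=[3] mem=[0,0,0,0]
After op 2 (RCL M2): stack=[3,0] mem=[0,0,0,0]
After op 3 (+): stack=[3] mem=[0,0,0,0]
After op 4 (RCL M1): stack=[3,0] mem=[0,0,0,0]
After op 5 (dup): stack=[3,0,0] mem=[0,0,0,0]
After op 6 (STO M3): stack=[3,0] mem=[0,0,0,0]
After op 7 (swap): stack=[0,3] mem=[0,0,0,0]
After op 8 (STO M3): stack=[0] mem=[0,0,0,3]
After op 9 (push 1): stack=[0,1] mem=[0,0,0,3]
After op 10 (STO M0): stack=[0] mem=[1,0,0,3]
After op 11 (push 17): stack=[0,17] mem=[1,0,0,3]
After op 12 (+): stack=[17] mem=[1,0,0,3]
After op 13 (pop): stack=[empty] mem=[1,0,0,3]
After op 14 (RCL M3): stack=[3] mem=[1,0,0,3]
After op 15 (push 9): stack=[3,9] mem=[1,0,0,3]
After op 16 (+): stack=[12] mem=[1,0,0,3]
After op 17 (push 3): stack=[12,3] mem=[1,0,0,3]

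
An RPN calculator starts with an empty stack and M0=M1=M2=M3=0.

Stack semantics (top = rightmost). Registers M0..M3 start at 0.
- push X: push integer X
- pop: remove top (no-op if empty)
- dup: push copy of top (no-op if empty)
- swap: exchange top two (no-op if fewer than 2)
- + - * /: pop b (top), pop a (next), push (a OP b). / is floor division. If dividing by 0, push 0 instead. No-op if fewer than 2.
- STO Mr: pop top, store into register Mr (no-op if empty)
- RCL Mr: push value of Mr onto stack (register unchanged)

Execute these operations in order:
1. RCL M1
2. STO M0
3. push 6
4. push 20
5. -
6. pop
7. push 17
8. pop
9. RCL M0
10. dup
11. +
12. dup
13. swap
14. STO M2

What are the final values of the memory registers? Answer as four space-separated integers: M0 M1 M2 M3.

After op 1 (RCL M1): stack=[0] mem=[0,0,0,0]
After op 2 (STO M0): stack=[empty] mem=[0,0,0,0]
After op 3 (push 6): stack=[6] mem=[0,0,0,0]
After op 4 (push 20): stack=[6,20] mem=[0,0,0,0]
After op 5 (-): stack=[-14] mem=[0,0,0,0]
After op 6 (pop): stack=[empty] mem=[0,0,0,0]
After op 7 (push 17): stack=[17] mem=[0,0,0,0]
After op 8 (pop): stack=[empty] mem=[0,0,0,0]
After op 9 (RCL M0): stack=[0] mem=[0,0,0,0]
After op 10 (dup): stack=[0,0] mem=[0,0,0,0]
After op 11 (+): stack=[0] mem=[0,0,0,0]
After op 12 (dup): stack=[0,0] mem=[0,0,0,0]
After op 13 (swap): stack=[0,0] mem=[0,0,0,0]
After op 14 (STO M2): stack=[0] mem=[0,0,0,0]

Answer: 0 0 0 0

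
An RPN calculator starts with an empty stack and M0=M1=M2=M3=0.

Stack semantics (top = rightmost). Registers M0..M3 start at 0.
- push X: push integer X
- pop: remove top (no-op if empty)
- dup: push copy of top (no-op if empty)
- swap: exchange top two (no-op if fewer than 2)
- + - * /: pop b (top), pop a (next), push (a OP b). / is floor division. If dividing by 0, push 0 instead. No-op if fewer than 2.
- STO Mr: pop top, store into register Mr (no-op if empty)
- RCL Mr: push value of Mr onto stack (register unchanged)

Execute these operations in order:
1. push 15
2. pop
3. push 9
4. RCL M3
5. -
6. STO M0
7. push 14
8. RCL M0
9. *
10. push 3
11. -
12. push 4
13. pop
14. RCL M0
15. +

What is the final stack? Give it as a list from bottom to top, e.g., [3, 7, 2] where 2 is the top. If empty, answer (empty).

Answer: [132]

Derivation:
After op 1 (push 15): stack=[15] mem=[0,0,0,0]
After op 2 (pop): stack=[empty] mem=[0,0,0,0]
After op 3 (push 9): stack=[9] mem=[0,0,0,0]
After op 4 (RCL M3): stack=[9,0] mem=[0,0,0,0]
After op 5 (-): stack=[9] mem=[0,0,0,0]
After op 6 (STO M0): stack=[empty] mem=[9,0,0,0]
After op 7 (push 14): stack=[14] mem=[9,0,0,0]
After op 8 (RCL M0): stack=[14,9] mem=[9,0,0,0]
After op 9 (*): stack=[126] mem=[9,0,0,0]
After op 10 (push 3): stack=[126,3] mem=[9,0,0,0]
After op 11 (-): stack=[123] mem=[9,0,0,0]
After op 12 (push 4): stack=[123,4] mem=[9,0,0,0]
After op 13 (pop): stack=[123] mem=[9,0,0,0]
After op 14 (RCL M0): stack=[123,9] mem=[9,0,0,0]
After op 15 (+): stack=[132] mem=[9,0,0,0]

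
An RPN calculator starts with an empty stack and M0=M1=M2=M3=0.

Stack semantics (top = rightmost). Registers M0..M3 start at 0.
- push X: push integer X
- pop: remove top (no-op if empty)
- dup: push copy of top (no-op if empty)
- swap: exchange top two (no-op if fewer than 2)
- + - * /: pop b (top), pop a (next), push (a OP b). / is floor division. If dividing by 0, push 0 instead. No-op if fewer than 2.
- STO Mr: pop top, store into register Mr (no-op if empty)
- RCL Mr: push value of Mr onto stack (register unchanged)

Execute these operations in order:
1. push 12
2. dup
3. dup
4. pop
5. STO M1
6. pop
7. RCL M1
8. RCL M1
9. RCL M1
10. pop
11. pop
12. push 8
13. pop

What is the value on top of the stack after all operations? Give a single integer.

Answer: 12

Derivation:
After op 1 (push 12): stack=[12] mem=[0,0,0,0]
After op 2 (dup): stack=[12,12] mem=[0,0,0,0]
After op 3 (dup): stack=[12,12,12] mem=[0,0,0,0]
After op 4 (pop): stack=[12,12] mem=[0,0,0,0]
After op 5 (STO M1): stack=[12] mem=[0,12,0,0]
After op 6 (pop): stack=[empty] mem=[0,12,0,0]
After op 7 (RCL M1): stack=[12] mem=[0,12,0,0]
After op 8 (RCL M1): stack=[12,12] mem=[0,12,0,0]
After op 9 (RCL M1): stack=[12,12,12] mem=[0,12,0,0]
After op 10 (pop): stack=[12,12] mem=[0,12,0,0]
After op 11 (pop): stack=[12] mem=[0,12,0,0]
After op 12 (push 8): stack=[12,8] mem=[0,12,0,0]
After op 13 (pop): stack=[12] mem=[0,12,0,0]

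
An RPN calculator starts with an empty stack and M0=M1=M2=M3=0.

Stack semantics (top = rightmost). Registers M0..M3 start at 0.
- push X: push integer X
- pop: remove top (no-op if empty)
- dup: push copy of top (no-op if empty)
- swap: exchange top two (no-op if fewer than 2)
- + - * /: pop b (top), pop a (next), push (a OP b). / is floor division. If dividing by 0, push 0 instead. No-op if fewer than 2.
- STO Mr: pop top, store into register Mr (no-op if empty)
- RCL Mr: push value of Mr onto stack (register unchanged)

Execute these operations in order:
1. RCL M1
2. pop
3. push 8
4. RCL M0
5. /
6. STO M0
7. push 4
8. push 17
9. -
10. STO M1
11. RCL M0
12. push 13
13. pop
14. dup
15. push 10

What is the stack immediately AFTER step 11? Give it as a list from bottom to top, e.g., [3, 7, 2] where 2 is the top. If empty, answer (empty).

After op 1 (RCL M1): stack=[0] mem=[0,0,0,0]
After op 2 (pop): stack=[empty] mem=[0,0,0,0]
After op 3 (push 8): stack=[8] mem=[0,0,0,0]
After op 4 (RCL M0): stack=[8,0] mem=[0,0,0,0]
After op 5 (/): stack=[0] mem=[0,0,0,0]
After op 6 (STO M0): stack=[empty] mem=[0,0,0,0]
After op 7 (push 4): stack=[4] mem=[0,0,0,0]
After op 8 (push 17): stack=[4,17] mem=[0,0,0,0]
After op 9 (-): stack=[-13] mem=[0,0,0,0]
After op 10 (STO M1): stack=[empty] mem=[0,-13,0,0]
After op 11 (RCL M0): stack=[0] mem=[0,-13,0,0]

[0]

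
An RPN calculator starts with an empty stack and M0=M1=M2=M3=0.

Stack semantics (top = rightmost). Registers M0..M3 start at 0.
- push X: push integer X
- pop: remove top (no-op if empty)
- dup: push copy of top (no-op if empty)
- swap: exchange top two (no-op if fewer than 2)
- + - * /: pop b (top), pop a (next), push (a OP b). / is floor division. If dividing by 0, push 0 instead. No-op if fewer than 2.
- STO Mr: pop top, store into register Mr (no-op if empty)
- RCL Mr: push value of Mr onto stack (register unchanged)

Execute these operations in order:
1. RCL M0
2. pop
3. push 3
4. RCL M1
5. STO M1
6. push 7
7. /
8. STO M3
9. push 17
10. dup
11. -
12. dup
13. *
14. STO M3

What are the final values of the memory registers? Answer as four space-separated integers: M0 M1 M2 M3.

Answer: 0 0 0 0

Derivation:
After op 1 (RCL M0): stack=[0] mem=[0,0,0,0]
After op 2 (pop): stack=[empty] mem=[0,0,0,0]
After op 3 (push 3): stack=[3] mem=[0,0,0,0]
After op 4 (RCL M1): stack=[3,0] mem=[0,0,0,0]
After op 5 (STO M1): stack=[3] mem=[0,0,0,0]
After op 6 (push 7): stack=[3,7] mem=[0,0,0,0]
After op 7 (/): stack=[0] mem=[0,0,0,0]
After op 8 (STO M3): stack=[empty] mem=[0,0,0,0]
After op 9 (push 17): stack=[17] mem=[0,0,0,0]
After op 10 (dup): stack=[17,17] mem=[0,0,0,0]
After op 11 (-): stack=[0] mem=[0,0,0,0]
After op 12 (dup): stack=[0,0] mem=[0,0,0,0]
After op 13 (*): stack=[0] mem=[0,0,0,0]
After op 14 (STO M3): stack=[empty] mem=[0,0,0,0]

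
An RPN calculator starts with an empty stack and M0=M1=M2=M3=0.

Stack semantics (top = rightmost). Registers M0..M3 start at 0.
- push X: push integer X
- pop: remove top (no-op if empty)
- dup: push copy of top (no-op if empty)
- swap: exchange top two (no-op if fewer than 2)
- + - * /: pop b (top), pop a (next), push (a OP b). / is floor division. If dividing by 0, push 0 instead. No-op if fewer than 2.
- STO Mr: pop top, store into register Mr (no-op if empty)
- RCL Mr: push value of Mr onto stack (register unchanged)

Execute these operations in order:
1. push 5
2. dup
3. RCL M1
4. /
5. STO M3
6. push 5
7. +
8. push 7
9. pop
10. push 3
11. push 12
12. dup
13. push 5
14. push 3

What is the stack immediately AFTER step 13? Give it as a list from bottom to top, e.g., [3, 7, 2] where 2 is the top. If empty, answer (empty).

After op 1 (push 5): stack=[5] mem=[0,0,0,0]
After op 2 (dup): stack=[5,5] mem=[0,0,0,0]
After op 3 (RCL M1): stack=[5,5,0] mem=[0,0,0,0]
After op 4 (/): stack=[5,0] mem=[0,0,0,0]
After op 5 (STO M3): stack=[5] mem=[0,0,0,0]
After op 6 (push 5): stack=[5,5] mem=[0,0,0,0]
After op 7 (+): stack=[10] mem=[0,0,0,0]
After op 8 (push 7): stack=[10,7] mem=[0,0,0,0]
After op 9 (pop): stack=[10] mem=[0,0,0,0]
After op 10 (push 3): stack=[10,3] mem=[0,0,0,0]
After op 11 (push 12): stack=[10,3,12] mem=[0,0,0,0]
After op 12 (dup): stack=[10,3,12,12] mem=[0,0,0,0]
After op 13 (push 5): stack=[10,3,12,12,5] mem=[0,0,0,0]

[10, 3, 12, 12, 5]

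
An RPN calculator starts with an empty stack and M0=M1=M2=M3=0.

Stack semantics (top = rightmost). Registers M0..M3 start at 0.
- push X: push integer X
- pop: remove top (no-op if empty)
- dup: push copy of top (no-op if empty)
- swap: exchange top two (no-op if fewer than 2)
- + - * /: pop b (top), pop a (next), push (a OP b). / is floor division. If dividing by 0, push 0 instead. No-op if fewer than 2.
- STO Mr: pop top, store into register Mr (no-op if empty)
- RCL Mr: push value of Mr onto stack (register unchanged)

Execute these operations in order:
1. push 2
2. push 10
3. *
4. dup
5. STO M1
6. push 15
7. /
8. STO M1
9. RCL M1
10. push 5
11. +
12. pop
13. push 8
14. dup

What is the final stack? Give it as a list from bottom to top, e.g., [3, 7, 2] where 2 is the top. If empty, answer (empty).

Answer: [8, 8]

Derivation:
After op 1 (push 2): stack=[2] mem=[0,0,0,0]
After op 2 (push 10): stack=[2,10] mem=[0,0,0,0]
After op 3 (*): stack=[20] mem=[0,0,0,0]
After op 4 (dup): stack=[20,20] mem=[0,0,0,0]
After op 5 (STO M1): stack=[20] mem=[0,20,0,0]
After op 6 (push 15): stack=[20,15] mem=[0,20,0,0]
After op 7 (/): stack=[1] mem=[0,20,0,0]
After op 8 (STO M1): stack=[empty] mem=[0,1,0,0]
After op 9 (RCL M1): stack=[1] mem=[0,1,0,0]
After op 10 (push 5): stack=[1,5] mem=[0,1,0,0]
After op 11 (+): stack=[6] mem=[0,1,0,0]
After op 12 (pop): stack=[empty] mem=[0,1,0,0]
After op 13 (push 8): stack=[8] mem=[0,1,0,0]
After op 14 (dup): stack=[8,8] mem=[0,1,0,0]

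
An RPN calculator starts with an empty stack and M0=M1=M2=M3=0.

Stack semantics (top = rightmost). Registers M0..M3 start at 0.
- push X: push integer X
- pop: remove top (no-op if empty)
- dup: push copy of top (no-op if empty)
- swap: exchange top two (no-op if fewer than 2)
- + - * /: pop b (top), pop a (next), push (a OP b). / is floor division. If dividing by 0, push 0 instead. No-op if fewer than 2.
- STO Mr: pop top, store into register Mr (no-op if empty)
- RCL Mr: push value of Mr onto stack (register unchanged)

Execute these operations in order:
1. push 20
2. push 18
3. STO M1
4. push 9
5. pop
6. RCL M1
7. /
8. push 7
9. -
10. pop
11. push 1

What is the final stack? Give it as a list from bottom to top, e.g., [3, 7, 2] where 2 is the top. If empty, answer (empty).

Answer: [1]

Derivation:
After op 1 (push 20): stack=[20] mem=[0,0,0,0]
After op 2 (push 18): stack=[20,18] mem=[0,0,0,0]
After op 3 (STO M1): stack=[20] mem=[0,18,0,0]
After op 4 (push 9): stack=[20,9] mem=[0,18,0,0]
After op 5 (pop): stack=[20] mem=[0,18,0,0]
After op 6 (RCL M1): stack=[20,18] mem=[0,18,0,0]
After op 7 (/): stack=[1] mem=[0,18,0,0]
After op 8 (push 7): stack=[1,7] mem=[0,18,0,0]
After op 9 (-): stack=[-6] mem=[0,18,0,0]
After op 10 (pop): stack=[empty] mem=[0,18,0,0]
After op 11 (push 1): stack=[1] mem=[0,18,0,0]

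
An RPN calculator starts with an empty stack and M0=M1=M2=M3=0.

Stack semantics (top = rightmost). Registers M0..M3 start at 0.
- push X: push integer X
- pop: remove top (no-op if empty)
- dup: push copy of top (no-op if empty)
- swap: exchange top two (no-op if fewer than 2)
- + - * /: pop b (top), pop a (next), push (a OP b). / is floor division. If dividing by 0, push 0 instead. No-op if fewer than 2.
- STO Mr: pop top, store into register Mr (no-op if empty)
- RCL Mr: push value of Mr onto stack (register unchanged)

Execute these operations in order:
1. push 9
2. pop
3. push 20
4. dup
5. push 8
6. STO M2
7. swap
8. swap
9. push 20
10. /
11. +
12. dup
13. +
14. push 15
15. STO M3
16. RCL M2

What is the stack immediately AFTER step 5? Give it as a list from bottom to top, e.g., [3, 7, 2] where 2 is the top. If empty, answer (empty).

After op 1 (push 9): stack=[9] mem=[0,0,0,0]
After op 2 (pop): stack=[empty] mem=[0,0,0,0]
After op 3 (push 20): stack=[20] mem=[0,0,0,0]
After op 4 (dup): stack=[20,20] mem=[0,0,0,0]
After op 5 (push 8): stack=[20,20,8] mem=[0,0,0,0]

[20, 20, 8]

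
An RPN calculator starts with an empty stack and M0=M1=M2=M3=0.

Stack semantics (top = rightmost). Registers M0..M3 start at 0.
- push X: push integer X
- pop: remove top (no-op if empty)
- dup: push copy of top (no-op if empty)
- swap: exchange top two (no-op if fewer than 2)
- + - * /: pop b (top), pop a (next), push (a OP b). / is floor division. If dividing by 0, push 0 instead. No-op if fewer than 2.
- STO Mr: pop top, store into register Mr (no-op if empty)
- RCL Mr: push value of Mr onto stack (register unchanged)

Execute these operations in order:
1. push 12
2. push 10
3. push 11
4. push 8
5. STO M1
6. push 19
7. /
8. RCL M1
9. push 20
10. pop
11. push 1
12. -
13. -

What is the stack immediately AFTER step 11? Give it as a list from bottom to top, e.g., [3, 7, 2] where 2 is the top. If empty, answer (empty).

After op 1 (push 12): stack=[12] mem=[0,0,0,0]
After op 2 (push 10): stack=[12,10] mem=[0,0,0,0]
After op 3 (push 11): stack=[12,10,11] mem=[0,0,0,0]
After op 4 (push 8): stack=[12,10,11,8] mem=[0,0,0,0]
After op 5 (STO M1): stack=[12,10,11] mem=[0,8,0,0]
After op 6 (push 19): stack=[12,10,11,19] mem=[0,8,0,0]
After op 7 (/): stack=[12,10,0] mem=[0,8,0,0]
After op 8 (RCL M1): stack=[12,10,0,8] mem=[0,8,0,0]
After op 9 (push 20): stack=[12,10,0,8,20] mem=[0,8,0,0]
After op 10 (pop): stack=[12,10,0,8] mem=[0,8,0,0]
After op 11 (push 1): stack=[12,10,0,8,1] mem=[0,8,0,0]

[12, 10, 0, 8, 1]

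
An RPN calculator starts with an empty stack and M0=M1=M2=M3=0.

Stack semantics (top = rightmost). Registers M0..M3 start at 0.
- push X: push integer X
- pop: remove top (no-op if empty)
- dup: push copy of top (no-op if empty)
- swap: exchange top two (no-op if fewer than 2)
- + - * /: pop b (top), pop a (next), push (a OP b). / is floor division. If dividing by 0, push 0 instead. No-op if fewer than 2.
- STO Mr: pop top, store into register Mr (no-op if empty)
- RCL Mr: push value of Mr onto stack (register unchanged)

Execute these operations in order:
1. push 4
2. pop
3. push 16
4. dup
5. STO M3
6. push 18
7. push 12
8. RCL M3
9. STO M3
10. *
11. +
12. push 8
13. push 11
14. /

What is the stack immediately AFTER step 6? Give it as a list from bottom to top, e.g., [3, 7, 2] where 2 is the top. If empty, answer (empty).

After op 1 (push 4): stack=[4] mem=[0,0,0,0]
After op 2 (pop): stack=[empty] mem=[0,0,0,0]
After op 3 (push 16): stack=[16] mem=[0,0,0,0]
After op 4 (dup): stack=[16,16] mem=[0,0,0,0]
After op 5 (STO M3): stack=[16] mem=[0,0,0,16]
After op 6 (push 18): stack=[16,18] mem=[0,0,0,16]

[16, 18]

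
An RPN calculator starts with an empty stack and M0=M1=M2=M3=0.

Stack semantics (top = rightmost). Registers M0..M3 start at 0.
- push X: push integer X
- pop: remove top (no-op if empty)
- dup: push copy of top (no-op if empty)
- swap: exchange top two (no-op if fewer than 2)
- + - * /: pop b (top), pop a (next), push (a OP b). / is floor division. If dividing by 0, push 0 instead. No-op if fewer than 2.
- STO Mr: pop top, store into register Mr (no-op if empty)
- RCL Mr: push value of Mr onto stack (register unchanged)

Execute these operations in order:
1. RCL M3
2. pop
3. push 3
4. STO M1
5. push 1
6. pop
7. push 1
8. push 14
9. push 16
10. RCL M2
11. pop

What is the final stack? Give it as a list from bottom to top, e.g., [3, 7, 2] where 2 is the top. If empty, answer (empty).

Answer: [1, 14, 16]

Derivation:
After op 1 (RCL M3): stack=[0] mem=[0,0,0,0]
After op 2 (pop): stack=[empty] mem=[0,0,0,0]
After op 3 (push 3): stack=[3] mem=[0,0,0,0]
After op 4 (STO M1): stack=[empty] mem=[0,3,0,0]
After op 5 (push 1): stack=[1] mem=[0,3,0,0]
After op 6 (pop): stack=[empty] mem=[0,3,0,0]
After op 7 (push 1): stack=[1] mem=[0,3,0,0]
After op 8 (push 14): stack=[1,14] mem=[0,3,0,0]
After op 9 (push 16): stack=[1,14,16] mem=[0,3,0,0]
After op 10 (RCL M2): stack=[1,14,16,0] mem=[0,3,0,0]
After op 11 (pop): stack=[1,14,16] mem=[0,3,0,0]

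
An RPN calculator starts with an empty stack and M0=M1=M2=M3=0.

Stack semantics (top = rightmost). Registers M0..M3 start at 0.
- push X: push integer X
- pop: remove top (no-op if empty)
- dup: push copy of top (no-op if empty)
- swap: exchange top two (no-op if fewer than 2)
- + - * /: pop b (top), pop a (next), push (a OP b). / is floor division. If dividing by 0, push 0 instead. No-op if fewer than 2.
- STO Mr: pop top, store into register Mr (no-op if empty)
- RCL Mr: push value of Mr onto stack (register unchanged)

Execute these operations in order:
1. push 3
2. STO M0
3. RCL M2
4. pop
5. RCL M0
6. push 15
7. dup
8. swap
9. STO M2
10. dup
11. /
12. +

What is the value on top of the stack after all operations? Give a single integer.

Answer: 4

Derivation:
After op 1 (push 3): stack=[3] mem=[0,0,0,0]
After op 2 (STO M0): stack=[empty] mem=[3,0,0,0]
After op 3 (RCL M2): stack=[0] mem=[3,0,0,0]
After op 4 (pop): stack=[empty] mem=[3,0,0,0]
After op 5 (RCL M0): stack=[3] mem=[3,0,0,0]
After op 6 (push 15): stack=[3,15] mem=[3,0,0,0]
After op 7 (dup): stack=[3,15,15] mem=[3,0,0,0]
After op 8 (swap): stack=[3,15,15] mem=[3,0,0,0]
After op 9 (STO M2): stack=[3,15] mem=[3,0,15,0]
After op 10 (dup): stack=[3,15,15] mem=[3,0,15,0]
After op 11 (/): stack=[3,1] mem=[3,0,15,0]
After op 12 (+): stack=[4] mem=[3,0,15,0]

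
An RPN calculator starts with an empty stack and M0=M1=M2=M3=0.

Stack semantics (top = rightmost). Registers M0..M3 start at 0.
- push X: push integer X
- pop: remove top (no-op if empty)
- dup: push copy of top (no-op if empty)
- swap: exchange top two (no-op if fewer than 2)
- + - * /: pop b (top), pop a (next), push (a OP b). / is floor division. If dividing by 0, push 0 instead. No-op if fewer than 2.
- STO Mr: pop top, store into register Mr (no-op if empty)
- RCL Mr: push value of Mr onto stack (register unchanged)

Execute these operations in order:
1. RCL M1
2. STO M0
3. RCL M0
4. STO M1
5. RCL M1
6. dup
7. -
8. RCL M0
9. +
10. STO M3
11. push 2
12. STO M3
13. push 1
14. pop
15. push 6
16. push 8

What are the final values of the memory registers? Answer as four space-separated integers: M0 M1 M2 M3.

After op 1 (RCL M1): stack=[0] mem=[0,0,0,0]
After op 2 (STO M0): stack=[empty] mem=[0,0,0,0]
After op 3 (RCL M0): stack=[0] mem=[0,0,0,0]
After op 4 (STO M1): stack=[empty] mem=[0,0,0,0]
After op 5 (RCL M1): stack=[0] mem=[0,0,0,0]
After op 6 (dup): stack=[0,0] mem=[0,0,0,0]
After op 7 (-): stack=[0] mem=[0,0,0,0]
After op 8 (RCL M0): stack=[0,0] mem=[0,0,0,0]
After op 9 (+): stack=[0] mem=[0,0,0,0]
After op 10 (STO M3): stack=[empty] mem=[0,0,0,0]
After op 11 (push 2): stack=[2] mem=[0,0,0,0]
After op 12 (STO M3): stack=[empty] mem=[0,0,0,2]
After op 13 (push 1): stack=[1] mem=[0,0,0,2]
After op 14 (pop): stack=[empty] mem=[0,0,0,2]
After op 15 (push 6): stack=[6] mem=[0,0,0,2]
After op 16 (push 8): stack=[6,8] mem=[0,0,0,2]

Answer: 0 0 0 2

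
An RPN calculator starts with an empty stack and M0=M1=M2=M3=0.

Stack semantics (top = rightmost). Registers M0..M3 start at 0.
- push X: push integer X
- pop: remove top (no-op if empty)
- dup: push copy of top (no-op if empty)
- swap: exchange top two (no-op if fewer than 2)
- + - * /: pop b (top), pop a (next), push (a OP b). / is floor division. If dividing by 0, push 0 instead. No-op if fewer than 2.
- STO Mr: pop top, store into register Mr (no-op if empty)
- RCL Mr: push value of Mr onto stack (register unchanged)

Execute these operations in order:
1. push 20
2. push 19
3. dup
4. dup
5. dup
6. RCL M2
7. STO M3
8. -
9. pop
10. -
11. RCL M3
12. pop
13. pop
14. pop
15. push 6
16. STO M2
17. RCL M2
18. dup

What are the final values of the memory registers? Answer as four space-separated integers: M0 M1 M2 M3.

Answer: 0 0 6 0

Derivation:
After op 1 (push 20): stack=[20] mem=[0,0,0,0]
After op 2 (push 19): stack=[20,19] mem=[0,0,0,0]
After op 3 (dup): stack=[20,19,19] mem=[0,0,0,0]
After op 4 (dup): stack=[20,19,19,19] mem=[0,0,0,0]
After op 5 (dup): stack=[20,19,19,19,19] mem=[0,0,0,0]
After op 6 (RCL M2): stack=[20,19,19,19,19,0] mem=[0,0,0,0]
After op 7 (STO M3): stack=[20,19,19,19,19] mem=[0,0,0,0]
After op 8 (-): stack=[20,19,19,0] mem=[0,0,0,0]
After op 9 (pop): stack=[20,19,19] mem=[0,0,0,0]
After op 10 (-): stack=[20,0] mem=[0,0,0,0]
After op 11 (RCL M3): stack=[20,0,0] mem=[0,0,0,0]
After op 12 (pop): stack=[20,0] mem=[0,0,0,0]
After op 13 (pop): stack=[20] mem=[0,0,0,0]
After op 14 (pop): stack=[empty] mem=[0,0,0,0]
After op 15 (push 6): stack=[6] mem=[0,0,0,0]
After op 16 (STO M2): stack=[empty] mem=[0,0,6,0]
After op 17 (RCL M2): stack=[6] mem=[0,0,6,0]
After op 18 (dup): stack=[6,6] mem=[0,0,6,0]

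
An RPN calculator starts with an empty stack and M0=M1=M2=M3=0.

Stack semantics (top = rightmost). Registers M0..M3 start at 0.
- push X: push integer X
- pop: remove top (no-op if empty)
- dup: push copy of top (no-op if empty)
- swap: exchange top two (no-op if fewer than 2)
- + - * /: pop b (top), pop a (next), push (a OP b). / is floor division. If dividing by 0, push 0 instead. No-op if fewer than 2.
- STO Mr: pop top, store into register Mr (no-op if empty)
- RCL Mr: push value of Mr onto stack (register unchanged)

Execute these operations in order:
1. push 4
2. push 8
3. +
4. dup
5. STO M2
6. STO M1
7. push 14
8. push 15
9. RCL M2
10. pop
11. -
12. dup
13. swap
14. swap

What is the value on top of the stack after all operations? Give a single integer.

Answer: -1

Derivation:
After op 1 (push 4): stack=[4] mem=[0,0,0,0]
After op 2 (push 8): stack=[4,8] mem=[0,0,0,0]
After op 3 (+): stack=[12] mem=[0,0,0,0]
After op 4 (dup): stack=[12,12] mem=[0,0,0,0]
After op 5 (STO M2): stack=[12] mem=[0,0,12,0]
After op 6 (STO M1): stack=[empty] mem=[0,12,12,0]
After op 7 (push 14): stack=[14] mem=[0,12,12,0]
After op 8 (push 15): stack=[14,15] mem=[0,12,12,0]
After op 9 (RCL M2): stack=[14,15,12] mem=[0,12,12,0]
After op 10 (pop): stack=[14,15] mem=[0,12,12,0]
After op 11 (-): stack=[-1] mem=[0,12,12,0]
After op 12 (dup): stack=[-1,-1] mem=[0,12,12,0]
After op 13 (swap): stack=[-1,-1] mem=[0,12,12,0]
After op 14 (swap): stack=[-1,-1] mem=[0,12,12,0]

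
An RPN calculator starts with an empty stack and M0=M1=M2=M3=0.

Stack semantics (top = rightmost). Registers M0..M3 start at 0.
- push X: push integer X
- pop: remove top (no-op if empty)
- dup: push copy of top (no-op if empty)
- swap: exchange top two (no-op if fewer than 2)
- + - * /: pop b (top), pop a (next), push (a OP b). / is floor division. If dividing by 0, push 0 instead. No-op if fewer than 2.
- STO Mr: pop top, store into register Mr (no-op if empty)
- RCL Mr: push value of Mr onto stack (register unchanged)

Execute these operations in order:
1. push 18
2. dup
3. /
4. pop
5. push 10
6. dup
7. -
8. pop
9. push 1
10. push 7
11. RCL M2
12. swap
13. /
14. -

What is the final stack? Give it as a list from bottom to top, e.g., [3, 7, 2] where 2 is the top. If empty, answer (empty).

After op 1 (push 18): stack=[18] mem=[0,0,0,0]
After op 2 (dup): stack=[18,18] mem=[0,0,0,0]
After op 3 (/): stack=[1] mem=[0,0,0,0]
After op 4 (pop): stack=[empty] mem=[0,0,0,0]
After op 5 (push 10): stack=[10] mem=[0,0,0,0]
After op 6 (dup): stack=[10,10] mem=[0,0,0,0]
After op 7 (-): stack=[0] mem=[0,0,0,0]
After op 8 (pop): stack=[empty] mem=[0,0,0,0]
After op 9 (push 1): stack=[1] mem=[0,0,0,0]
After op 10 (push 7): stack=[1,7] mem=[0,0,0,0]
After op 11 (RCL M2): stack=[1,7,0] mem=[0,0,0,0]
After op 12 (swap): stack=[1,0,7] mem=[0,0,0,0]
After op 13 (/): stack=[1,0] mem=[0,0,0,0]
After op 14 (-): stack=[1] mem=[0,0,0,0]

Answer: [1]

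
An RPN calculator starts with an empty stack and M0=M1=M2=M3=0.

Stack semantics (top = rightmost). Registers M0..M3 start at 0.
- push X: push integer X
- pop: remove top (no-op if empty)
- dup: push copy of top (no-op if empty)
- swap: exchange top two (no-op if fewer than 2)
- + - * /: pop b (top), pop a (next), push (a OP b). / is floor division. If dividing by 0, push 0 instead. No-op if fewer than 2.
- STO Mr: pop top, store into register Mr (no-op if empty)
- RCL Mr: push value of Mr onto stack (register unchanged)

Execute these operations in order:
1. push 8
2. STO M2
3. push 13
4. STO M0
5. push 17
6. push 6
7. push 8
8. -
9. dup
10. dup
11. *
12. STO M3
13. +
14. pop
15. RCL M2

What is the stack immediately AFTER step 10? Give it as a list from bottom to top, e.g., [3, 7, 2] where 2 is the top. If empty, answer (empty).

After op 1 (push 8): stack=[8] mem=[0,0,0,0]
After op 2 (STO M2): stack=[empty] mem=[0,0,8,0]
After op 3 (push 13): stack=[13] mem=[0,0,8,0]
After op 4 (STO M0): stack=[empty] mem=[13,0,8,0]
After op 5 (push 17): stack=[17] mem=[13,0,8,0]
After op 6 (push 6): stack=[17,6] mem=[13,0,8,0]
After op 7 (push 8): stack=[17,6,8] mem=[13,0,8,0]
After op 8 (-): stack=[17,-2] mem=[13,0,8,0]
After op 9 (dup): stack=[17,-2,-2] mem=[13,0,8,0]
After op 10 (dup): stack=[17,-2,-2,-2] mem=[13,0,8,0]

[17, -2, -2, -2]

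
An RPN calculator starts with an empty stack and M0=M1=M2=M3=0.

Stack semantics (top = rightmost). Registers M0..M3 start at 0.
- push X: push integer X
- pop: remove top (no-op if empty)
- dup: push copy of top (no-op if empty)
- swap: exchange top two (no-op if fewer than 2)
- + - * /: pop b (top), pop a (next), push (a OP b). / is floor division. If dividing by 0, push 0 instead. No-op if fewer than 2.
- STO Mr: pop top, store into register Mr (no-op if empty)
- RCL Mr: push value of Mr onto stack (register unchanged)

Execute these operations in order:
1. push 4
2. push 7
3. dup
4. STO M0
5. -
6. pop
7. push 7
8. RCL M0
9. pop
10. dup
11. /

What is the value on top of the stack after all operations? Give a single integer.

After op 1 (push 4): stack=[4] mem=[0,0,0,0]
After op 2 (push 7): stack=[4,7] mem=[0,0,0,0]
After op 3 (dup): stack=[4,7,7] mem=[0,0,0,0]
After op 4 (STO M0): stack=[4,7] mem=[7,0,0,0]
After op 5 (-): stack=[-3] mem=[7,0,0,0]
After op 6 (pop): stack=[empty] mem=[7,0,0,0]
After op 7 (push 7): stack=[7] mem=[7,0,0,0]
After op 8 (RCL M0): stack=[7,7] mem=[7,0,0,0]
After op 9 (pop): stack=[7] mem=[7,0,0,0]
After op 10 (dup): stack=[7,7] mem=[7,0,0,0]
After op 11 (/): stack=[1] mem=[7,0,0,0]

Answer: 1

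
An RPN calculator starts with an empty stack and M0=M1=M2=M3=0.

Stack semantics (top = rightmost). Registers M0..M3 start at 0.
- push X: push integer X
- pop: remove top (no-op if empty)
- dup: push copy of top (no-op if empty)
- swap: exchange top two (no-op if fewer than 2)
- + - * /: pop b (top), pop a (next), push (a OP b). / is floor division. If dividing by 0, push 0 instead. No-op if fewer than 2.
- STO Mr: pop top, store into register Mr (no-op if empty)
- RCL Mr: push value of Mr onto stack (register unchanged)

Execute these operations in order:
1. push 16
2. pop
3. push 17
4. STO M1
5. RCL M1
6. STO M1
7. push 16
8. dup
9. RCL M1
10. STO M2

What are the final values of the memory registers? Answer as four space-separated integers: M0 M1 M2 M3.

Answer: 0 17 17 0

Derivation:
After op 1 (push 16): stack=[16] mem=[0,0,0,0]
After op 2 (pop): stack=[empty] mem=[0,0,0,0]
After op 3 (push 17): stack=[17] mem=[0,0,0,0]
After op 4 (STO M1): stack=[empty] mem=[0,17,0,0]
After op 5 (RCL M1): stack=[17] mem=[0,17,0,0]
After op 6 (STO M1): stack=[empty] mem=[0,17,0,0]
After op 7 (push 16): stack=[16] mem=[0,17,0,0]
After op 8 (dup): stack=[16,16] mem=[0,17,0,0]
After op 9 (RCL M1): stack=[16,16,17] mem=[0,17,0,0]
After op 10 (STO M2): stack=[16,16] mem=[0,17,17,0]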